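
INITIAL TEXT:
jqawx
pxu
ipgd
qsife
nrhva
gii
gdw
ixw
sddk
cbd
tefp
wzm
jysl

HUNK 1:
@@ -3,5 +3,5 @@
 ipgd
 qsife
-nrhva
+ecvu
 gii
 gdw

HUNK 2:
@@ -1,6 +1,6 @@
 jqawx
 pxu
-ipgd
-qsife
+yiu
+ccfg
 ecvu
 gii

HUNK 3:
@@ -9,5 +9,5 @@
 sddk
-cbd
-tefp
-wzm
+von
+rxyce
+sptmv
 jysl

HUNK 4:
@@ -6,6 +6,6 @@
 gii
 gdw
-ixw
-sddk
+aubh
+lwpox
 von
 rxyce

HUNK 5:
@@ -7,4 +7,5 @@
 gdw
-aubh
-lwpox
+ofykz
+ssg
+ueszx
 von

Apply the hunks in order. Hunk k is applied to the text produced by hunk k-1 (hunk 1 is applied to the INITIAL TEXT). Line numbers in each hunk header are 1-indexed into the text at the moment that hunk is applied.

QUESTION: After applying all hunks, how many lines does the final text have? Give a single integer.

Hunk 1: at line 3 remove [nrhva] add [ecvu] -> 13 lines: jqawx pxu ipgd qsife ecvu gii gdw ixw sddk cbd tefp wzm jysl
Hunk 2: at line 1 remove [ipgd,qsife] add [yiu,ccfg] -> 13 lines: jqawx pxu yiu ccfg ecvu gii gdw ixw sddk cbd tefp wzm jysl
Hunk 3: at line 9 remove [cbd,tefp,wzm] add [von,rxyce,sptmv] -> 13 lines: jqawx pxu yiu ccfg ecvu gii gdw ixw sddk von rxyce sptmv jysl
Hunk 4: at line 6 remove [ixw,sddk] add [aubh,lwpox] -> 13 lines: jqawx pxu yiu ccfg ecvu gii gdw aubh lwpox von rxyce sptmv jysl
Hunk 5: at line 7 remove [aubh,lwpox] add [ofykz,ssg,ueszx] -> 14 lines: jqawx pxu yiu ccfg ecvu gii gdw ofykz ssg ueszx von rxyce sptmv jysl
Final line count: 14

Answer: 14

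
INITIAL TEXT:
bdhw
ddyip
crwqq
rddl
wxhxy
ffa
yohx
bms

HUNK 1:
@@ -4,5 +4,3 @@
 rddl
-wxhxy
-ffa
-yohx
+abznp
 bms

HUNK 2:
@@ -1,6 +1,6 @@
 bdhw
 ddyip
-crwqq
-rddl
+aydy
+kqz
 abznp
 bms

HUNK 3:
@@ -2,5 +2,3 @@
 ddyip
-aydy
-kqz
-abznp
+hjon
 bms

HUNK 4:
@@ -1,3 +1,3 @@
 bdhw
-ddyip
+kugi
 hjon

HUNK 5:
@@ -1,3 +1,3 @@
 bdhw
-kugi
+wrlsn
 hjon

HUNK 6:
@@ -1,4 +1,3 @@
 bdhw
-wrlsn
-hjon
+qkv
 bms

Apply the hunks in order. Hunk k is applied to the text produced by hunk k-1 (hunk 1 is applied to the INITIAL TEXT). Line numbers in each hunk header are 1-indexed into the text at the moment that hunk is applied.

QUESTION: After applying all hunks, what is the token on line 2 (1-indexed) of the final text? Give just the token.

Answer: qkv

Derivation:
Hunk 1: at line 4 remove [wxhxy,ffa,yohx] add [abznp] -> 6 lines: bdhw ddyip crwqq rddl abznp bms
Hunk 2: at line 1 remove [crwqq,rddl] add [aydy,kqz] -> 6 lines: bdhw ddyip aydy kqz abznp bms
Hunk 3: at line 2 remove [aydy,kqz,abznp] add [hjon] -> 4 lines: bdhw ddyip hjon bms
Hunk 4: at line 1 remove [ddyip] add [kugi] -> 4 lines: bdhw kugi hjon bms
Hunk 5: at line 1 remove [kugi] add [wrlsn] -> 4 lines: bdhw wrlsn hjon bms
Hunk 6: at line 1 remove [wrlsn,hjon] add [qkv] -> 3 lines: bdhw qkv bms
Final line 2: qkv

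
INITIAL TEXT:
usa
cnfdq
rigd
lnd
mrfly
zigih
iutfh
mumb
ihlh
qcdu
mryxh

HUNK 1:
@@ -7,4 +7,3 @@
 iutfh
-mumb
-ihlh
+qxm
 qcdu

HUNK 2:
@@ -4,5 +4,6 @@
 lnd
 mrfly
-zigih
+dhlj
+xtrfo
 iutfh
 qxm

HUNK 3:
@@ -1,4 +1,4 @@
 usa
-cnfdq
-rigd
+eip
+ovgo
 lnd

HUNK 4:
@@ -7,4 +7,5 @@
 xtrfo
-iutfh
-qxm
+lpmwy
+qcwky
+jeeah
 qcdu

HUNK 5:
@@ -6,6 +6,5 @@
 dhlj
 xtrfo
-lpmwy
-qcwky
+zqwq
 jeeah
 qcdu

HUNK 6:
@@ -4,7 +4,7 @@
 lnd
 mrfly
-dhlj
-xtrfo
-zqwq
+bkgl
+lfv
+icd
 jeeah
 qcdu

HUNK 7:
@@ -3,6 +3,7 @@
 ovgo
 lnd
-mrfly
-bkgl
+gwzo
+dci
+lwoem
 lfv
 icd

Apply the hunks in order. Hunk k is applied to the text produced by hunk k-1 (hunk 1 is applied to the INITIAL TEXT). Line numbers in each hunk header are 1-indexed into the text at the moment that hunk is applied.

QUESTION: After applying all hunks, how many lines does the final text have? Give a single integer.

Answer: 12

Derivation:
Hunk 1: at line 7 remove [mumb,ihlh] add [qxm] -> 10 lines: usa cnfdq rigd lnd mrfly zigih iutfh qxm qcdu mryxh
Hunk 2: at line 4 remove [zigih] add [dhlj,xtrfo] -> 11 lines: usa cnfdq rigd lnd mrfly dhlj xtrfo iutfh qxm qcdu mryxh
Hunk 3: at line 1 remove [cnfdq,rigd] add [eip,ovgo] -> 11 lines: usa eip ovgo lnd mrfly dhlj xtrfo iutfh qxm qcdu mryxh
Hunk 4: at line 7 remove [iutfh,qxm] add [lpmwy,qcwky,jeeah] -> 12 lines: usa eip ovgo lnd mrfly dhlj xtrfo lpmwy qcwky jeeah qcdu mryxh
Hunk 5: at line 6 remove [lpmwy,qcwky] add [zqwq] -> 11 lines: usa eip ovgo lnd mrfly dhlj xtrfo zqwq jeeah qcdu mryxh
Hunk 6: at line 4 remove [dhlj,xtrfo,zqwq] add [bkgl,lfv,icd] -> 11 lines: usa eip ovgo lnd mrfly bkgl lfv icd jeeah qcdu mryxh
Hunk 7: at line 3 remove [mrfly,bkgl] add [gwzo,dci,lwoem] -> 12 lines: usa eip ovgo lnd gwzo dci lwoem lfv icd jeeah qcdu mryxh
Final line count: 12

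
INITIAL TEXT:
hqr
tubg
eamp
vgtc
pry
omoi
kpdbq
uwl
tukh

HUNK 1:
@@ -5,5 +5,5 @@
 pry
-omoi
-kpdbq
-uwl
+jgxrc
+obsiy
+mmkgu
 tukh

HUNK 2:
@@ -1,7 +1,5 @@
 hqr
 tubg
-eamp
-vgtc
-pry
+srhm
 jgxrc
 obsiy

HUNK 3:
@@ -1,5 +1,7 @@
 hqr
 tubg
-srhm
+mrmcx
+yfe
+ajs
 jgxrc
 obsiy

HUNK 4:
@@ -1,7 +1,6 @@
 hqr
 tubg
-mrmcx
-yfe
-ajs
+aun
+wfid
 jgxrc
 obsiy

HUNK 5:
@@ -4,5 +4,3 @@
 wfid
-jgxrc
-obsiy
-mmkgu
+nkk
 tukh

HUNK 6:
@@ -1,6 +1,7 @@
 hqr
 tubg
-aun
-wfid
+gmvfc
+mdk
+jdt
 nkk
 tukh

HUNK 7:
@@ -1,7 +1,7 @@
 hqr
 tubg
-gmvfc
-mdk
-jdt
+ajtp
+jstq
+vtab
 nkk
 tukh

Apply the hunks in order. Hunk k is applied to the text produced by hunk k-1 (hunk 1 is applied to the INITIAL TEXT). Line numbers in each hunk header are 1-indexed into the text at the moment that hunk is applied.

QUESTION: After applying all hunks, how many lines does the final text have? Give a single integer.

Hunk 1: at line 5 remove [omoi,kpdbq,uwl] add [jgxrc,obsiy,mmkgu] -> 9 lines: hqr tubg eamp vgtc pry jgxrc obsiy mmkgu tukh
Hunk 2: at line 1 remove [eamp,vgtc,pry] add [srhm] -> 7 lines: hqr tubg srhm jgxrc obsiy mmkgu tukh
Hunk 3: at line 1 remove [srhm] add [mrmcx,yfe,ajs] -> 9 lines: hqr tubg mrmcx yfe ajs jgxrc obsiy mmkgu tukh
Hunk 4: at line 1 remove [mrmcx,yfe,ajs] add [aun,wfid] -> 8 lines: hqr tubg aun wfid jgxrc obsiy mmkgu tukh
Hunk 5: at line 4 remove [jgxrc,obsiy,mmkgu] add [nkk] -> 6 lines: hqr tubg aun wfid nkk tukh
Hunk 6: at line 1 remove [aun,wfid] add [gmvfc,mdk,jdt] -> 7 lines: hqr tubg gmvfc mdk jdt nkk tukh
Hunk 7: at line 1 remove [gmvfc,mdk,jdt] add [ajtp,jstq,vtab] -> 7 lines: hqr tubg ajtp jstq vtab nkk tukh
Final line count: 7

Answer: 7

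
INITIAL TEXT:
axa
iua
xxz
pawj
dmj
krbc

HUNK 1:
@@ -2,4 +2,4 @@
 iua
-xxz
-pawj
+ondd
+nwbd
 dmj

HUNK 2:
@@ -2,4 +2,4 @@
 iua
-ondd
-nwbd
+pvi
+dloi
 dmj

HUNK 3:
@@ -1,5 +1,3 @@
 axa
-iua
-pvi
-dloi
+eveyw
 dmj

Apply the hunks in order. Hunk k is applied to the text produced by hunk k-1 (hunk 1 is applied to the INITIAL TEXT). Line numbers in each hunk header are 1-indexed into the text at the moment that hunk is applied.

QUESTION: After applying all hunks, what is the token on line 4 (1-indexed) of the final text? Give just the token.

Answer: krbc

Derivation:
Hunk 1: at line 2 remove [xxz,pawj] add [ondd,nwbd] -> 6 lines: axa iua ondd nwbd dmj krbc
Hunk 2: at line 2 remove [ondd,nwbd] add [pvi,dloi] -> 6 lines: axa iua pvi dloi dmj krbc
Hunk 3: at line 1 remove [iua,pvi,dloi] add [eveyw] -> 4 lines: axa eveyw dmj krbc
Final line 4: krbc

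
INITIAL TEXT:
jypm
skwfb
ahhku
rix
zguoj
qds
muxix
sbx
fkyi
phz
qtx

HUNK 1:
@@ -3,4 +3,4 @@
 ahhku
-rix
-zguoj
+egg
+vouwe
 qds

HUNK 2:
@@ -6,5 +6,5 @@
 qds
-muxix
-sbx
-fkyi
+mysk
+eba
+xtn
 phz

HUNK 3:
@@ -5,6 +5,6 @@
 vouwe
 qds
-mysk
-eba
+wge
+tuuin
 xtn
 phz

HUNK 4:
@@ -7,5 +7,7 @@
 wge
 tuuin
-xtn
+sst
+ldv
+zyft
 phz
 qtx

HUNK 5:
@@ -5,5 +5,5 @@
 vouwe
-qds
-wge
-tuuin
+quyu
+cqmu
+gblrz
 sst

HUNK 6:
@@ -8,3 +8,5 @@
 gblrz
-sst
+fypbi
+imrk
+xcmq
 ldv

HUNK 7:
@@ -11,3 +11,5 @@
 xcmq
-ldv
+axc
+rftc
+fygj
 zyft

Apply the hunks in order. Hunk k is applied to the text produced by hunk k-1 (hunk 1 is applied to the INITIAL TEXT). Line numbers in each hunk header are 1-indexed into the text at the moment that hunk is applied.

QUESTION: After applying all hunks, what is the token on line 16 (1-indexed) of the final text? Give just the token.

Answer: phz

Derivation:
Hunk 1: at line 3 remove [rix,zguoj] add [egg,vouwe] -> 11 lines: jypm skwfb ahhku egg vouwe qds muxix sbx fkyi phz qtx
Hunk 2: at line 6 remove [muxix,sbx,fkyi] add [mysk,eba,xtn] -> 11 lines: jypm skwfb ahhku egg vouwe qds mysk eba xtn phz qtx
Hunk 3: at line 5 remove [mysk,eba] add [wge,tuuin] -> 11 lines: jypm skwfb ahhku egg vouwe qds wge tuuin xtn phz qtx
Hunk 4: at line 7 remove [xtn] add [sst,ldv,zyft] -> 13 lines: jypm skwfb ahhku egg vouwe qds wge tuuin sst ldv zyft phz qtx
Hunk 5: at line 5 remove [qds,wge,tuuin] add [quyu,cqmu,gblrz] -> 13 lines: jypm skwfb ahhku egg vouwe quyu cqmu gblrz sst ldv zyft phz qtx
Hunk 6: at line 8 remove [sst] add [fypbi,imrk,xcmq] -> 15 lines: jypm skwfb ahhku egg vouwe quyu cqmu gblrz fypbi imrk xcmq ldv zyft phz qtx
Hunk 7: at line 11 remove [ldv] add [axc,rftc,fygj] -> 17 lines: jypm skwfb ahhku egg vouwe quyu cqmu gblrz fypbi imrk xcmq axc rftc fygj zyft phz qtx
Final line 16: phz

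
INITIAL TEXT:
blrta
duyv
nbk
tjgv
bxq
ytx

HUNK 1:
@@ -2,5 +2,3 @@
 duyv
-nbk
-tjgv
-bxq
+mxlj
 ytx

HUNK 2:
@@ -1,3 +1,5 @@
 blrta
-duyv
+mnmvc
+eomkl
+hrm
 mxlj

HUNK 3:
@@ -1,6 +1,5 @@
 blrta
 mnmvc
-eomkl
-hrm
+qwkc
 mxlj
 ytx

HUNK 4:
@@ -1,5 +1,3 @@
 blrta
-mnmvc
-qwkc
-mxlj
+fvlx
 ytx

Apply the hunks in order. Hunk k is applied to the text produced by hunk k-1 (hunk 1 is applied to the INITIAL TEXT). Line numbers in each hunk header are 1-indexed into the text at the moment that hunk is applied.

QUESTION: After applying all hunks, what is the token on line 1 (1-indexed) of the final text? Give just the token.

Hunk 1: at line 2 remove [nbk,tjgv,bxq] add [mxlj] -> 4 lines: blrta duyv mxlj ytx
Hunk 2: at line 1 remove [duyv] add [mnmvc,eomkl,hrm] -> 6 lines: blrta mnmvc eomkl hrm mxlj ytx
Hunk 3: at line 1 remove [eomkl,hrm] add [qwkc] -> 5 lines: blrta mnmvc qwkc mxlj ytx
Hunk 4: at line 1 remove [mnmvc,qwkc,mxlj] add [fvlx] -> 3 lines: blrta fvlx ytx
Final line 1: blrta

Answer: blrta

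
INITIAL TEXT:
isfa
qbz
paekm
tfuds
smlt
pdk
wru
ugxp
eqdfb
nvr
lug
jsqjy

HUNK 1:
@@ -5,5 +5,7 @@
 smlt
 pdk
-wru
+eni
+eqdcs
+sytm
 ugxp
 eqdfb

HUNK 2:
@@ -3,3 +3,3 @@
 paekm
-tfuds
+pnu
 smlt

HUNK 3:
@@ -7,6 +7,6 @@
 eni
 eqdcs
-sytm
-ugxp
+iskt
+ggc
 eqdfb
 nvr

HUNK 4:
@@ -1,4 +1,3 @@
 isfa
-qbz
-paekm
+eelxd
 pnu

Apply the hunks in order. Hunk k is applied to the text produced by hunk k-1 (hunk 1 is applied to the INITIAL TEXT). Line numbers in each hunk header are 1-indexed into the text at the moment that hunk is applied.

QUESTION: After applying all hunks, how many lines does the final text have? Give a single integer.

Hunk 1: at line 5 remove [wru] add [eni,eqdcs,sytm] -> 14 lines: isfa qbz paekm tfuds smlt pdk eni eqdcs sytm ugxp eqdfb nvr lug jsqjy
Hunk 2: at line 3 remove [tfuds] add [pnu] -> 14 lines: isfa qbz paekm pnu smlt pdk eni eqdcs sytm ugxp eqdfb nvr lug jsqjy
Hunk 3: at line 7 remove [sytm,ugxp] add [iskt,ggc] -> 14 lines: isfa qbz paekm pnu smlt pdk eni eqdcs iskt ggc eqdfb nvr lug jsqjy
Hunk 4: at line 1 remove [qbz,paekm] add [eelxd] -> 13 lines: isfa eelxd pnu smlt pdk eni eqdcs iskt ggc eqdfb nvr lug jsqjy
Final line count: 13

Answer: 13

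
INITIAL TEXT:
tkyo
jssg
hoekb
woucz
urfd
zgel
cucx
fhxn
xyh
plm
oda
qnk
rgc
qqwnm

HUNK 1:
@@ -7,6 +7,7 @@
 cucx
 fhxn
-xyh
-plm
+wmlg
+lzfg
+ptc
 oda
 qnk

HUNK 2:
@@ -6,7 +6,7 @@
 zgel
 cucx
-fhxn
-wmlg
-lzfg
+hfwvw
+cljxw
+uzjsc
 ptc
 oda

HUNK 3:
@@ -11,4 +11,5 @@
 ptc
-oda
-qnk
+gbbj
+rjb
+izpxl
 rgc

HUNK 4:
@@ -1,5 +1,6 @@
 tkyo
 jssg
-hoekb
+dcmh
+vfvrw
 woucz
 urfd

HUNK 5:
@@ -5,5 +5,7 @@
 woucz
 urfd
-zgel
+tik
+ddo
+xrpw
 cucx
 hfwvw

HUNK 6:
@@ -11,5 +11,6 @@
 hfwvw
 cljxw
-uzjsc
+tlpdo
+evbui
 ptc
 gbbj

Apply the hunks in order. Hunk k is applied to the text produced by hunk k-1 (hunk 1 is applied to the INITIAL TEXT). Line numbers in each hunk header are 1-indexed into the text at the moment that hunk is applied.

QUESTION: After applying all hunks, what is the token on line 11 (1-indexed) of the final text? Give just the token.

Answer: hfwvw

Derivation:
Hunk 1: at line 7 remove [xyh,plm] add [wmlg,lzfg,ptc] -> 15 lines: tkyo jssg hoekb woucz urfd zgel cucx fhxn wmlg lzfg ptc oda qnk rgc qqwnm
Hunk 2: at line 6 remove [fhxn,wmlg,lzfg] add [hfwvw,cljxw,uzjsc] -> 15 lines: tkyo jssg hoekb woucz urfd zgel cucx hfwvw cljxw uzjsc ptc oda qnk rgc qqwnm
Hunk 3: at line 11 remove [oda,qnk] add [gbbj,rjb,izpxl] -> 16 lines: tkyo jssg hoekb woucz urfd zgel cucx hfwvw cljxw uzjsc ptc gbbj rjb izpxl rgc qqwnm
Hunk 4: at line 1 remove [hoekb] add [dcmh,vfvrw] -> 17 lines: tkyo jssg dcmh vfvrw woucz urfd zgel cucx hfwvw cljxw uzjsc ptc gbbj rjb izpxl rgc qqwnm
Hunk 5: at line 5 remove [zgel] add [tik,ddo,xrpw] -> 19 lines: tkyo jssg dcmh vfvrw woucz urfd tik ddo xrpw cucx hfwvw cljxw uzjsc ptc gbbj rjb izpxl rgc qqwnm
Hunk 6: at line 11 remove [uzjsc] add [tlpdo,evbui] -> 20 lines: tkyo jssg dcmh vfvrw woucz urfd tik ddo xrpw cucx hfwvw cljxw tlpdo evbui ptc gbbj rjb izpxl rgc qqwnm
Final line 11: hfwvw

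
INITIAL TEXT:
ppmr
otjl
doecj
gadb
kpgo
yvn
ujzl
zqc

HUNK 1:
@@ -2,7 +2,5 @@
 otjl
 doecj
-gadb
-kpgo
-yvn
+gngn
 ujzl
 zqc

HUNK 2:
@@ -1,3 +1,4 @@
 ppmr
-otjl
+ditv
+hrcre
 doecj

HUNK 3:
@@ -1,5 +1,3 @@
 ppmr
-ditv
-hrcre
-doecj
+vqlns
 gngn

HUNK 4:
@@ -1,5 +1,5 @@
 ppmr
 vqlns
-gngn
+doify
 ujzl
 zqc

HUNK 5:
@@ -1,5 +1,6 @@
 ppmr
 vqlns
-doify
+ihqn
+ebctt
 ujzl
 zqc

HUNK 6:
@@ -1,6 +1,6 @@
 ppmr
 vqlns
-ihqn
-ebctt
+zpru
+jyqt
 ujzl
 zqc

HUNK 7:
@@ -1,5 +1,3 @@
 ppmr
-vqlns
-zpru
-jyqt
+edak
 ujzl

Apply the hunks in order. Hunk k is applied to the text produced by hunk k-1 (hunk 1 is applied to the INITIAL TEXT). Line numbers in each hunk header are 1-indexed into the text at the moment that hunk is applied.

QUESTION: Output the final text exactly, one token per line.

Answer: ppmr
edak
ujzl
zqc

Derivation:
Hunk 1: at line 2 remove [gadb,kpgo,yvn] add [gngn] -> 6 lines: ppmr otjl doecj gngn ujzl zqc
Hunk 2: at line 1 remove [otjl] add [ditv,hrcre] -> 7 lines: ppmr ditv hrcre doecj gngn ujzl zqc
Hunk 3: at line 1 remove [ditv,hrcre,doecj] add [vqlns] -> 5 lines: ppmr vqlns gngn ujzl zqc
Hunk 4: at line 1 remove [gngn] add [doify] -> 5 lines: ppmr vqlns doify ujzl zqc
Hunk 5: at line 1 remove [doify] add [ihqn,ebctt] -> 6 lines: ppmr vqlns ihqn ebctt ujzl zqc
Hunk 6: at line 1 remove [ihqn,ebctt] add [zpru,jyqt] -> 6 lines: ppmr vqlns zpru jyqt ujzl zqc
Hunk 7: at line 1 remove [vqlns,zpru,jyqt] add [edak] -> 4 lines: ppmr edak ujzl zqc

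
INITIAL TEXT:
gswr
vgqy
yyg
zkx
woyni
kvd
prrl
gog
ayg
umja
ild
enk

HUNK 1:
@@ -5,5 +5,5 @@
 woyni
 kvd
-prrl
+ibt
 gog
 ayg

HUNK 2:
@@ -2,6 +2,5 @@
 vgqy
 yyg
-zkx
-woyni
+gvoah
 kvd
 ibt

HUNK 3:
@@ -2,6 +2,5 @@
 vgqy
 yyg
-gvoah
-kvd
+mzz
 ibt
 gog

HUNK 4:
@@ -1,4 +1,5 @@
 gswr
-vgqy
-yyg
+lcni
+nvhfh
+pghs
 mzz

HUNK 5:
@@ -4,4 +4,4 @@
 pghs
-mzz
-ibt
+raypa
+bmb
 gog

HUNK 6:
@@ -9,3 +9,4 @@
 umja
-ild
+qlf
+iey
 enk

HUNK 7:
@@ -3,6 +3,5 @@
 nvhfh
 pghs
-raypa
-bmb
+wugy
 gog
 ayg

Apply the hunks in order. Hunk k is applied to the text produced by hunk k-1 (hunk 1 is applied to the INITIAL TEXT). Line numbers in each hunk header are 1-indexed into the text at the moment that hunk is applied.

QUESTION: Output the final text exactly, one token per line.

Answer: gswr
lcni
nvhfh
pghs
wugy
gog
ayg
umja
qlf
iey
enk

Derivation:
Hunk 1: at line 5 remove [prrl] add [ibt] -> 12 lines: gswr vgqy yyg zkx woyni kvd ibt gog ayg umja ild enk
Hunk 2: at line 2 remove [zkx,woyni] add [gvoah] -> 11 lines: gswr vgqy yyg gvoah kvd ibt gog ayg umja ild enk
Hunk 3: at line 2 remove [gvoah,kvd] add [mzz] -> 10 lines: gswr vgqy yyg mzz ibt gog ayg umja ild enk
Hunk 4: at line 1 remove [vgqy,yyg] add [lcni,nvhfh,pghs] -> 11 lines: gswr lcni nvhfh pghs mzz ibt gog ayg umja ild enk
Hunk 5: at line 4 remove [mzz,ibt] add [raypa,bmb] -> 11 lines: gswr lcni nvhfh pghs raypa bmb gog ayg umja ild enk
Hunk 6: at line 9 remove [ild] add [qlf,iey] -> 12 lines: gswr lcni nvhfh pghs raypa bmb gog ayg umja qlf iey enk
Hunk 7: at line 3 remove [raypa,bmb] add [wugy] -> 11 lines: gswr lcni nvhfh pghs wugy gog ayg umja qlf iey enk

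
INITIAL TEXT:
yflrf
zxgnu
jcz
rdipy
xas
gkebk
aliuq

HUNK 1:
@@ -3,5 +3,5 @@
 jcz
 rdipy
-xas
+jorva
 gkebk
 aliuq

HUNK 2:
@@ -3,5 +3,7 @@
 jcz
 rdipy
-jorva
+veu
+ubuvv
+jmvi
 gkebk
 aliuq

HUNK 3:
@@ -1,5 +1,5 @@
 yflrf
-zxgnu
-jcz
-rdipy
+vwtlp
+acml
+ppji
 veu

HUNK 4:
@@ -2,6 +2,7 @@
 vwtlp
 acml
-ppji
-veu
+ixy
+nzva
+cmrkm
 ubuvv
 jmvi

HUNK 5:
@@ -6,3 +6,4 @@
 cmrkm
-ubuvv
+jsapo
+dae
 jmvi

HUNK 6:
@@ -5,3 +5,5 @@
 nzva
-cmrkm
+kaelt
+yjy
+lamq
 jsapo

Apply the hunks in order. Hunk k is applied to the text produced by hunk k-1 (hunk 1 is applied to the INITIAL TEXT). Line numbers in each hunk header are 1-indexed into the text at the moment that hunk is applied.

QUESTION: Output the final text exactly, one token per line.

Hunk 1: at line 3 remove [xas] add [jorva] -> 7 lines: yflrf zxgnu jcz rdipy jorva gkebk aliuq
Hunk 2: at line 3 remove [jorva] add [veu,ubuvv,jmvi] -> 9 lines: yflrf zxgnu jcz rdipy veu ubuvv jmvi gkebk aliuq
Hunk 3: at line 1 remove [zxgnu,jcz,rdipy] add [vwtlp,acml,ppji] -> 9 lines: yflrf vwtlp acml ppji veu ubuvv jmvi gkebk aliuq
Hunk 4: at line 2 remove [ppji,veu] add [ixy,nzva,cmrkm] -> 10 lines: yflrf vwtlp acml ixy nzva cmrkm ubuvv jmvi gkebk aliuq
Hunk 5: at line 6 remove [ubuvv] add [jsapo,dae] -> 11 lines: yflrf vwtlp acml ixy nzva cmrkm jsapo dae jmvi gkebk aliuq
Hunk 6: at line 5 remove [cmrkm] add [kaelt,yjy,lamq] -> 13 lines: yflrf vwtlp acml ixy nzva kaelt yjy lamq jsapo dae jmvi gkebk aliuq

Answer: yflrf
vwtlp
acml
ixy
nzva
kaelt
yjy
lamq
jsapo
dae
jmvi
gkebk
aliuq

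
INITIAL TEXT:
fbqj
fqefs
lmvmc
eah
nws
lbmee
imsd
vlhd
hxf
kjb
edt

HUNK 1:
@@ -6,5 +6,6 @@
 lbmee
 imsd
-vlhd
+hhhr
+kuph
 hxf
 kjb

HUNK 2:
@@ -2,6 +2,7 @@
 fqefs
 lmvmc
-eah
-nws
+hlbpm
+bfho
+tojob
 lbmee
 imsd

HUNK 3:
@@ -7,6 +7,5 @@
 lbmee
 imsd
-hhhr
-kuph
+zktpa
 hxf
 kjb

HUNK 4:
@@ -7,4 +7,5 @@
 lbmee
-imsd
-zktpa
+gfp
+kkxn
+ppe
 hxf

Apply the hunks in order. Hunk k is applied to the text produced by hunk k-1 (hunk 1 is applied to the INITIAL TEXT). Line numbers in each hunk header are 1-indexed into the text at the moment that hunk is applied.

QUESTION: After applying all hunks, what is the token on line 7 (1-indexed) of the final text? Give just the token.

Hunk 1: at line 6 remove [vlhd] add [hhhr,kuph] -> 12 lines: fbqj fqefs lmvmc eah nws lbmee imsd hhhr kuph hxf kjb edt
Hunk 2: at line 2 remove [eah,nws] add [hlbpm,bfho,tojob] -> 13 lines: fbqj fqefs lmvmc hlbpm bfho tojob lbmee imsd hhhr kuph hxf kjb edt
Hunk 3: at line 7 remove [hhhr,kuph] add [zktpa] -> 12 lines: fbqj fqefs lmvmc hlbpm bfho tojob lbmee imsd zktpa hxf kjb edt
Hunk 4: at line 7 remove [imsd,zktpa] add [gfp,kkxn,ppe] -> 13 lines: fbqj fqefs lmvmc hlbpm bfho tojob lbmee gfp kkxn ppe hxf kjb edt
Final line 7: lbmee

Answer: lbmee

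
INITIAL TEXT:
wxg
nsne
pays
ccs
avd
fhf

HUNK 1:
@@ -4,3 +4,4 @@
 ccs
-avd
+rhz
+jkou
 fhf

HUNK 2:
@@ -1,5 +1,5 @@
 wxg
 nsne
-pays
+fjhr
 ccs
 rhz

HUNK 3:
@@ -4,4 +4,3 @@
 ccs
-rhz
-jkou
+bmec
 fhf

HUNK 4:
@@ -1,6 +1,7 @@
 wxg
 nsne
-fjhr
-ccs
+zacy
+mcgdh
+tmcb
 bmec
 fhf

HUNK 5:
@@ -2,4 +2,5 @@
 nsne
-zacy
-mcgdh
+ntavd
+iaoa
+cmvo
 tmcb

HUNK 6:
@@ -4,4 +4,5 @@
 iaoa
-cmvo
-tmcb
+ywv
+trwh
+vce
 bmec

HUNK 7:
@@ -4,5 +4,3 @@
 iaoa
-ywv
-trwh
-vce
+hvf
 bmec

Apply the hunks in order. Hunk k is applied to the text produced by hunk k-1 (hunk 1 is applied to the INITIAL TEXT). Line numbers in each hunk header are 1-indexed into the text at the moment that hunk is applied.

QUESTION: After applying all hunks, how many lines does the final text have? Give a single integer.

Answer: 7

Derivation:
Hunk 1: at line 4 remove [avd] add [rhz,jkou] -> 7 lines: wxg nsne pays ccs rhz jkou fhf
Hunk 2: at line 1 remove [pays] add [fjhr] -> 7 lines: wxg nsne fjhr ccs rhz jkou fhf
Hunk 3: at line 4 remove [rhz,jkou] add [bmec] -> 6 lines: wxg nsne fjhr ccs bmec fhf
Hunk 4: at line 1 remove [fjhr,ccs] add [zacy,mcgdh,tmcb] -> 7 lines: wxg nsne zacy mcgdh tmcb bmec fhf
Hunk 5: at line 2 remove [zacy,mcgdh] add [ntavd,iaoa,cmvo] -> 8 lines: wxg nsne ntavd iaoa cmvo tmcb bmec fhf
Hunk 6: at line 4 remove [cmvo,tmcb] add [ywv,trwh,vce] -> 9 lines: wxg nsne ntavd iaoa ywv trwh vce bmec fhf
Hunk 7: at line 4 remove [ywv,trwh,vce] add [hvf] -> 7 lines: wxg nsne ntavd iaoa hvf bmec fhf
Final line count: 7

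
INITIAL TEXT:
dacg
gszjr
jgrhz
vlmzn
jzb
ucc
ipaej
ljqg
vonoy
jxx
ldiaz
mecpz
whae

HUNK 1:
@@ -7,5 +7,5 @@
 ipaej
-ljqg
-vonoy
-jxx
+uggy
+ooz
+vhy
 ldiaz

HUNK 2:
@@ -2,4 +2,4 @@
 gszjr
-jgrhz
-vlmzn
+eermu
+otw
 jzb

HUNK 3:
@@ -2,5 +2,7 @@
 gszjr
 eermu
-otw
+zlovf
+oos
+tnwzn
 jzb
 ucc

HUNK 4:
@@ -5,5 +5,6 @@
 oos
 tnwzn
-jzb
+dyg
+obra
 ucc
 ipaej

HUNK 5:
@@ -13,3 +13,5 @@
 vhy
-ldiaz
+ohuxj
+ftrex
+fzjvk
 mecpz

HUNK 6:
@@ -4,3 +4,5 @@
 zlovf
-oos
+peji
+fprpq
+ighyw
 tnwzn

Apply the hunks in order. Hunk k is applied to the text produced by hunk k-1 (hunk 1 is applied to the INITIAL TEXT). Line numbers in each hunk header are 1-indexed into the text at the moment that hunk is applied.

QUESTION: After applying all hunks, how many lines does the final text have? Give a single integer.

Answer: 20

Derivation:
Hunk 1: at line 7 remove [ljqg,vonoy,jxx] add [uggy,ooz,vhy] -> 13 lines: dacg gszjr jgrhz vlmzn jzb ucc ipaej uggy ooz vhy ldiaz mecpz whae
Hunk 2: at line 2 remove [jgrhz,vlmzn] add [eermu,otw] -> 13 lines: dacg gszjr eermu otw jzb ucc ipaej uggy ooz vhy ldiaz mecpz whae
Hunk 3: at line 2 remove [otw] add [zlovf,oos,tnwzn] -> 15 lines: dacg gszjr eermu zlovf oos tnwzn jzb ucc ipaej uggy ooz vhy ldiaz mecpz whae
Hunk 4: at line 5 remove [jzb] add [dyg,obra] -> 16 lines: dacg gszjr eermu zlovf oos tnwzn dyg obra ucc ipaej uggy ooz vhy ldiaz mecpz whae
Hunk 5: at line 13 remove [ldiaz] add [ohuxj,ftrex,fzjvk] -> 18 lines: dacg gszjr eermu zlovf oos tnwzn dyg obra ucc ipaej uggy ooz vhy ohuxj ftrex fzjvk mecpz whae
Hunk 6: at line 4 remove [oos] add [peji,fprpq,ighyw] -> 20 lines: dacg gszjr eermu zlovf peji fprpq ighyw tnwzn dyg obra ucc ipaej uggy ooz vhy ohuxj ftrex fzjvk mecpz whae
Final line count: 20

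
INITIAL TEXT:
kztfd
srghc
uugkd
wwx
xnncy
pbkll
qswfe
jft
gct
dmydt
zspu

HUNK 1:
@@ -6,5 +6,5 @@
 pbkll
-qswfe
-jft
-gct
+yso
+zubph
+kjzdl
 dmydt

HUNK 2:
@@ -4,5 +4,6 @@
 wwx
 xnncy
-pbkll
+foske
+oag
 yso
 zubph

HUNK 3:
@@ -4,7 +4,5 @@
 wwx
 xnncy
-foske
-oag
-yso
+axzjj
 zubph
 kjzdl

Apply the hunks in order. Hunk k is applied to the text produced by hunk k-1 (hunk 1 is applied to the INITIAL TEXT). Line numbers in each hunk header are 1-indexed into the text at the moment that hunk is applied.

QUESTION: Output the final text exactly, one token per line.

Answer: kztfd
srghc
uugkd
wwx
xnncy
axzjj
zubph
kjzdl
dmydt
zspu

Derivation:
Hunk 1: at line 6 remove [qswfe,jft,gct] add [yso,zubph,kjzdl] -> 11 lines: kztfd srghc uugkd wwx xnncy pbkll yso zubph kjzdl dmydt zspu
Hunk 2: at line 4 remove [pbkll] add [foske,oag] -> 12 lines: kztfd srghc uugkd wwx xnncy foske oag yso zubph kjzdl dmydt zspu
Hunk 3: at line 4 remove [foske,oag,yso] add [axzjj] -> 10 lines: kztfd srghc uugkd wwx xnncy axzjj zubph kjzdl dmydt zspu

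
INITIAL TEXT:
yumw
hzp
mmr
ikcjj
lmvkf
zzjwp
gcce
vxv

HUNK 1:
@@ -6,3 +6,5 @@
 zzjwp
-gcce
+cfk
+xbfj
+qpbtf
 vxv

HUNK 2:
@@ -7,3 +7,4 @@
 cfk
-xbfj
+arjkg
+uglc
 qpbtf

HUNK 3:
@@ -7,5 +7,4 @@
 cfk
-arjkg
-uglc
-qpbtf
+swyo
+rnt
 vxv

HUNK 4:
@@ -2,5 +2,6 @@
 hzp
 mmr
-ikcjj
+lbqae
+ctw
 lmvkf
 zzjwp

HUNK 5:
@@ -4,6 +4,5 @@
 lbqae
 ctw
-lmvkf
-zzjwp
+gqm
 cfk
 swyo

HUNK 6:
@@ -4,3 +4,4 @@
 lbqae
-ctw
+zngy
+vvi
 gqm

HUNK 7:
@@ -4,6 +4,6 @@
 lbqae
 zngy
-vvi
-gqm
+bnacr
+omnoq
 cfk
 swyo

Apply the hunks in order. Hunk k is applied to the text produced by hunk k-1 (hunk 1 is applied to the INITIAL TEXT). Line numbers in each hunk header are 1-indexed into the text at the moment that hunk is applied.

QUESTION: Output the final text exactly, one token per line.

Answer: yumw
hzp
mmr
lbqae
zngy
bnacr
omnoq
cfk
swyo
rnt
vxv

Derivation:
Hunk 1: at line 6 remove [gcce] add [cfk,xbfj,qpbtf] -> 10 lines: yumw hzp mmr ikcjj lmvkf zzjwp cfk xbfj qpbtf vxv
Hunk 2: at line 7 remove [xbfj] add [arjkg,uglc] -> 11 lines: yumw hzp mmr ikcjj lmvkf zzjwp cfk arjkg uglc qpbtf vxv
Hunk 3: at line 7 remove [arjkg,uglc,qpbtf] add [swyo,rnt] -> 10 lines: yumw hzp mmr ikcjj lmvkf zzjwp cfk swyo rnt vxv
Hunk 4: at line 2 remove [ikcjj] add [lbqae,ctw] -> 11 lines: yumw hzp mmr lbqae ctw lmvkf zzjwp cfk swyo rnt vxv
Hunk 5: at line 4 remove [lmvkf,zzjwp] add [gqm] -> 10 lines: yumw hzp mmr lbqae ctw gqm cfk swyo rnt vxv
Hunk 6: at line 4 remove [ctw] add [zngy,vvi] -> 11 lines: yumw hzp mmr lbqae zngy vvi gqm cfk swyo rnt vxv
Hunk 7: at line 4 remove [vvi,gqm] add [bnacr,omnoq] -> 11 lines: yumw hzp mmr lbqae zngy bnacr omnoq cfk swyo rnt vxv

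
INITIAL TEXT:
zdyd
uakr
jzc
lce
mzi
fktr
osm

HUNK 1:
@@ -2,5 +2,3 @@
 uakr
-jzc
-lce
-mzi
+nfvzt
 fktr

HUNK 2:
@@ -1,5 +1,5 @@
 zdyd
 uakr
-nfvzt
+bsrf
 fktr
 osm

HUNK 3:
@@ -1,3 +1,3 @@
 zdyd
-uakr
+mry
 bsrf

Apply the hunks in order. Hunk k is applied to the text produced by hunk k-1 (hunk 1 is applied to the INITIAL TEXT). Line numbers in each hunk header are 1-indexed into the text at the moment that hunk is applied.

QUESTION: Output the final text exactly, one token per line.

Hunk 1: at line 2 remove [jzc,lce,mzi] add [nfvzt] -> 5 lines: zdyd uakr nfvzt fktr osm
Hunk 2: at line 1 remove [nfvzt] add [bsrf] -> 5 lines: zdyd uakr bsrf fktr osm
Hunk 3: at line 1 remove [uakr] add [mry] -> 5 lines: zdyd mry bsrf fktr osm

Answer: zdyd
mry
bsrf
fktr
osm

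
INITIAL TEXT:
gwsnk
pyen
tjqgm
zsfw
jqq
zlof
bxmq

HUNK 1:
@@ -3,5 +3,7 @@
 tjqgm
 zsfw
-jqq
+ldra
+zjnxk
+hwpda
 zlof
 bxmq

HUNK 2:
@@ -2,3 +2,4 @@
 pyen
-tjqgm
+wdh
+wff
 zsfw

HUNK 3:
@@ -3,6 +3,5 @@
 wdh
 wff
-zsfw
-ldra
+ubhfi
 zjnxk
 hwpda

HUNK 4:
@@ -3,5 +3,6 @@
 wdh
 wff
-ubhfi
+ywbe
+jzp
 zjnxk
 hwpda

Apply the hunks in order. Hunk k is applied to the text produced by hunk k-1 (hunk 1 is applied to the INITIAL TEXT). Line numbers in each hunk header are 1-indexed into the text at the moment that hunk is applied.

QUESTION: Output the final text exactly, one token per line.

Hunk 1: at line 3 remove [jqq] add [ldra,zjnxk,hwpda] -> 9 lines: gwsnk pyen tjqgm zsfw ldra zjnxk hwpda zlof bxmq
Hunk 2: at line 2 remove [tjqgm] add [wdh,wff] -> 10 lines: gwsnk pyen wdh wff zsfw ldra zjnxk hwpda zlof bxmq
Hunk 3: at line 3 remove [zsfw,ldra] add [ubhfi] -> 9 lines: gwsnk pyen wdh wff ubhfi zjnxk hwpda zlof bxmq
Hunk 4: at line 3 remove [ubhfi] add [ywbe,jzp] -> 10 lines: gwsnk pyen wdh wff ywbe jzp zjnxk hwpda zlof bxmq

Answer: gwsnk
pyen
wdh
wff
ywbe
jzp
zjnxk
hwpda
zlof
bxmq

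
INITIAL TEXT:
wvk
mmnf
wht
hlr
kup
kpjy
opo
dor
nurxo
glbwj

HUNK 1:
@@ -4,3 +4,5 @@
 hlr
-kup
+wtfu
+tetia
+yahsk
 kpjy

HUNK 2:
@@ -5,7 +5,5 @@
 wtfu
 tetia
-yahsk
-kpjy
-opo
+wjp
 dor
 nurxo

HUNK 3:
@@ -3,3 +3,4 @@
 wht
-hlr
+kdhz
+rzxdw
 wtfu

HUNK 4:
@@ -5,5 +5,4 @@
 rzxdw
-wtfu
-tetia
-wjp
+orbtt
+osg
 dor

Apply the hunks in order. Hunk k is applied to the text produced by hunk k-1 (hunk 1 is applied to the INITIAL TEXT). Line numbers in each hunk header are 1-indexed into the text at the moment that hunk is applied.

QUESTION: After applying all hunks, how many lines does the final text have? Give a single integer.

Hunk 1: at line 4 remove [kup] add [wtfu,tetia,yahsk] -> 12 lines: wvk mmnf wht hlr wtfu tetia yahsk kpjy opo dor nurxo glbwj
Hunk 2: at line 5 remove [yahsk,kpjy,opo] add [wjp] -> 10 lines: wvk mmnf wht hlr wtfu tetia wjp dor nurxo glbwj
Hunk 3: at line 3 remove [hlr] add [kdhz,rzxdw] -> 11 lines: wvk mmnf wht kdhz rzxdw wtfu tetia wjp dor nurxo glbwj
Hunk 4: at line 5 remove [wtfu,tetia,wjp] add [orbtt,osg] -> 10 lines: wvk mmnf wht kdhz rzxdw orbtt osg dor nurxo glbwj
Final line count: 10

Answer: 10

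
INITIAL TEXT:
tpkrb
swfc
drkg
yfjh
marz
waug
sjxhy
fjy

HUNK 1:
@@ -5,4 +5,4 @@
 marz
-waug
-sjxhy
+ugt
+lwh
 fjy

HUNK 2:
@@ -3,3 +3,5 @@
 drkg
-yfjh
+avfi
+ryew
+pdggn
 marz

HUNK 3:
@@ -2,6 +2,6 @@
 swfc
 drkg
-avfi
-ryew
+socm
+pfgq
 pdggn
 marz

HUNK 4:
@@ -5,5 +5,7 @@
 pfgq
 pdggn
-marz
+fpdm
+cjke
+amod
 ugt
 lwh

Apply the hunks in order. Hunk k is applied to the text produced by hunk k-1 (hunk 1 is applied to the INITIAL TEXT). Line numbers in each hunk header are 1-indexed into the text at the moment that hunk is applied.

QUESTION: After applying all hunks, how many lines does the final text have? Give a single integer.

Answer: 12

Derivation:
Hunk 1: at line 5 remove [waug,sjxhy] add [ugt,lwh] -> 8 lines: tpkrb swfc drkg yfjh marz ugt lwh fjy
Hunk 2: at line 3 remove [yfjh] add [avfi,ryew,pdggn] -> 10 lines: tpkrb swfc drkg avfi ryew pdggn marz ugt lwh fjy
Hunk 3: at line 2 remove [avfi,ryew] add [socm,pfgq] -> 10 lines: tpkrb swfc drkg socm pfgq pdggn marz ugt lwh fjy
Hunk 4: at line 5 remove [marz] add [fpdm,cjke,amod] -> 12 lines: tpkrb swfc drkg socm pfgq pdggn fpdm cjke amod ugt lwh fjy
Final line count: 12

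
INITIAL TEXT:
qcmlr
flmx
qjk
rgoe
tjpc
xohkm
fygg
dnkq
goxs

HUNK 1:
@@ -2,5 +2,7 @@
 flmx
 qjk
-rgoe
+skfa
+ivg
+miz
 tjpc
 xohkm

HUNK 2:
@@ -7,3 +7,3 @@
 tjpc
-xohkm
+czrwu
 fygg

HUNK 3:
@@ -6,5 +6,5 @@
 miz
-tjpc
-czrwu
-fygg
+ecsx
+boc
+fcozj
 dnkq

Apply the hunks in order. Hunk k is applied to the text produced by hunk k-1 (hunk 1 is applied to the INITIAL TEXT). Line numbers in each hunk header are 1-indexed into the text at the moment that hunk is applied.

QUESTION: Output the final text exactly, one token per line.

Hunk 1: at line 2 remove [rgoe] add [skfa,ivg,miz] -> 11 lines: qcmlr flmx qjk skfa ivg miz tjpc xohkm fygg dnkq goxs
Hunk 2: at line 7 remove [xohkm] add [czrwu] -> 11 lines: qcmlr flmx qjk skfa ivg miz tjpc czrwu fygg dnkq goxs
Hunk 3: at line 6 remove [tjpc,czrwu,fygg] add [ecsx,boc,fcozj] -> 11 lines: qcmlr flmx qjk skfa ivg miz ecsx boc fcozj dnkq goxs

Answer: qcmlr
flmx
qjk
skfa
ivg
miz
ecsx
boc
fcozj
dnkq
goxs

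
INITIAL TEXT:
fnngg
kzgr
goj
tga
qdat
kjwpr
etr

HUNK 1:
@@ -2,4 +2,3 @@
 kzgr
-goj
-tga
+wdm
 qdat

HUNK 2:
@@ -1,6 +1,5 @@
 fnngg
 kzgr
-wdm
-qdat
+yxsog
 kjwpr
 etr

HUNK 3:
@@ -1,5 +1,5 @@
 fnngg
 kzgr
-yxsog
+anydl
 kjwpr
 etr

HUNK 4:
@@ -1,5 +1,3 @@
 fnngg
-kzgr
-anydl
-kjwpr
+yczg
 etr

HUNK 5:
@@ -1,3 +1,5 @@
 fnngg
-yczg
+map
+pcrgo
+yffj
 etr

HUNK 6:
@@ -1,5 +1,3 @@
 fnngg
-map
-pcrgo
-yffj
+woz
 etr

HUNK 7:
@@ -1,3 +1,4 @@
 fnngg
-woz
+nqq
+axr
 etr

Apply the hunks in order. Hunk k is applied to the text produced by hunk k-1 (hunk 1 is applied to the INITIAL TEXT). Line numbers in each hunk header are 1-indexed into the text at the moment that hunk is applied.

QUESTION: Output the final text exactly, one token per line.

Hunk 1: at line 2 remove [goj,tga] add [wdm] -> 6 lines: fnngg kzgr wdm qdat kjwpr etr
Hunk 2: at line 1 remove [wdm,qdat] add [yxsog] -> 5 lines: fnngg kzgr yxsog kjwpr etr
Hunk 3: at line 1 remove [yxsog] add [anydl] -> 5 lines: fnngg kzgr anydl kjwpr etr
Hunk 4: at line 1 remove [kzgr,anydl,kjwpr] add [yczg] -> 3 lines: fnngg yczg etr
Hunk 5: at line 1 remove [yczg] add [map,pcrgo,yffj] -> 5 lines: fnngg map pcrgo yffj etr
Hunk 6: at line 1 remove [map,pcrgo,yffj] add [woz] -> 3 lines: fnngg woz etr
Hunk 7: at line 1 remove [woz] add [nqq,axr] -> 4 lines: fnngg nqq axr etr

Answer: fnngg
nqq
axr
etr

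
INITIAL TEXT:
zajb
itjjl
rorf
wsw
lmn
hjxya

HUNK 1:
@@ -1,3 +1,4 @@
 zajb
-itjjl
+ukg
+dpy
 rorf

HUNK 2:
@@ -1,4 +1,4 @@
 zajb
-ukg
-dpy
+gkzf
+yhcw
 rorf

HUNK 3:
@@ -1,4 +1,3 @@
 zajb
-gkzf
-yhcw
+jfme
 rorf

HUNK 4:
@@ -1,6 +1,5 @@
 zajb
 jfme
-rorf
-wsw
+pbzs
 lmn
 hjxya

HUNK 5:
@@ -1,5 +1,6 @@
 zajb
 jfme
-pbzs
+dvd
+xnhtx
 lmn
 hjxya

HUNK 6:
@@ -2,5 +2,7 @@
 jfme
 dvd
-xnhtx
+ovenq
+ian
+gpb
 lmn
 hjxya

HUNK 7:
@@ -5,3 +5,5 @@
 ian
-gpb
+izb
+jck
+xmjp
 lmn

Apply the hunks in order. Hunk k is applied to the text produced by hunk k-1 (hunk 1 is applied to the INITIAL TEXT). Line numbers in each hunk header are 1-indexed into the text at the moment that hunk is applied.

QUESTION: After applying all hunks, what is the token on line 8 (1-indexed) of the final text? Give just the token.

Answer: xmjp

Derivation:
Hunk 1: at line 1 remove [itjjl] add [ukg,dpy] -> 7 lines: zajb ukg dpy rorf wsw lmn hjxya
Hunk 2: at line 1 remove [ukg,dpy] add [gkzf,yhcw] -> 7 lines: zajb gkzf yhcw rorf wsw lmn hjxya
Hunk 3: at line 1 remove [gkzf,yhcw] add [jfme] -> 6 lines: zajb jfme rorf wsw lmn hjxya
Hunk 4: at line 1 remove [rorf,wsw] add [pbzs] -> 5 lines: zajb jfme pbzs lmn hjxya
Hunk 5: at line 1 remove [pbzs] add [dvd,xnhtx] -> 6 lines: zajb jfme dvd xnhtx lmn hjxya
Hunk 6: at line 2 remove [xnhtx] add [ovenq,ian,gpb] -> 8 lines: zajb jfme dvd ovenq ian gpb lmn hjxya
Hunk 7: at line 5 remove [gpb] add [izb,jck,xmjp] -> 10 lines: zajb jfme dvd ovenq ian izb jck xmjp lmn hjxya
Final line 8: xmjp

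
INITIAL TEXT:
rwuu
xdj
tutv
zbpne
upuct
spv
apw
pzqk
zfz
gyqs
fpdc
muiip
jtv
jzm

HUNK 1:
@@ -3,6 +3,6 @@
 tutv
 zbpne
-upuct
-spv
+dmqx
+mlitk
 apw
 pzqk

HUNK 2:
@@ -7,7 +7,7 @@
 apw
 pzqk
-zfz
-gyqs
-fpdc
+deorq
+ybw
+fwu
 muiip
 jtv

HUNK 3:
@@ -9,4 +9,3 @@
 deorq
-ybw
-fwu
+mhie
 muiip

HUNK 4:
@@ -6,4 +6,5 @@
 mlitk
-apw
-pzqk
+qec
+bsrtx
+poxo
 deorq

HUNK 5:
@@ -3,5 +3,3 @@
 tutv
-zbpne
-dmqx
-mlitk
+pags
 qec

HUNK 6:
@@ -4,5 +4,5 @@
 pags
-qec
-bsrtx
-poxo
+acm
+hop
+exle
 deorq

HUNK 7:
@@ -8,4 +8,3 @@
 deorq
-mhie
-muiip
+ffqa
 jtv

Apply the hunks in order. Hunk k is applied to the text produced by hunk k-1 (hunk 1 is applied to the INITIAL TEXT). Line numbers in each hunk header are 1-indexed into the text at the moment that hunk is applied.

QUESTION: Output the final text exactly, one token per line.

Answer: rwuu
xdj
tutv
pags
acm
hop
exle
deorq
ffqa
jtv
jzm

Derivation:
Hunk 1: at line 3 remove [upuct,spv] add [dmqx,mlitk] -> 14 lines: rwuu xdj tutv zbpne dmqx mlitk apw pzqk zfz gyqs fpdc muiip jtv jzm
Hunk 2: at line 7 remove [zfz,gyqs,fpdc] add [deorq,ybw,fwu] -> 14 lines: rwuu xdj tutv zbpne dmqx mlitk apw pzqk deorq ybw fwu muiip jtv jzm
Hunk 3: at line 9 remove [ybw,fwu] add [mhie] -> 13 lines: rwuu xdj tutv zbpne dmqx mlitk apw pzqk deorq mhie muiip jtv jzm
Hunk 4: at line 6 remove [apw,pzqk] add [qec,bsrtx,poxo] -> 14 lines: rwuu xdj tutv zbpne dmqx mlitk qec bsrtx poxo deorq mhie muiip jtv jzm
Hunk 5: at line 3 remove [zbpne,dmqx,mlitk] add [pags] -> 12 lines: rwuu xdj tutv pags qec bsrtx poxo deorq mhie muiip jtv jzm
Hunk 6: at line 4 remove [qec,bsrtx,poxo] add [acm,hop,exle] -> 12 lines: rwuu xdj tutv pags acm hop exle deorq mhie muiip jtv jzm
Hunk 7: at line 8 remove [mhie,muiip] add [ffqa] -> 11 lines: rwuu xdj tutv pags acm hop exle deorq ffqa jtv jzm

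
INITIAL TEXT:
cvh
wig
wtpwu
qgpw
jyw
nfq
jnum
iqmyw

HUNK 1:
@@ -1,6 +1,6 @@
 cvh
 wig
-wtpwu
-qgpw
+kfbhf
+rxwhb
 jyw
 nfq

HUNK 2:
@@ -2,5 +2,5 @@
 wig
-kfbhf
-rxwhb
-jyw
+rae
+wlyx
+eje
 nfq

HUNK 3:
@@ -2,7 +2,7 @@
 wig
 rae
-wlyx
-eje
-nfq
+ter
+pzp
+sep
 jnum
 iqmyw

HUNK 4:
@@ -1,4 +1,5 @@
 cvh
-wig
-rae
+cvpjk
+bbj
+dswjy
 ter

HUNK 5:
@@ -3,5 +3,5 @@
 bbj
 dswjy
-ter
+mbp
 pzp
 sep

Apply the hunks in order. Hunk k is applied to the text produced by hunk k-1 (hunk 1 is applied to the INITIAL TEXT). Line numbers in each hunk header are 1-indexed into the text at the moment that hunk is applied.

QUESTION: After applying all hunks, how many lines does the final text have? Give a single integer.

Answer: 9

Derivation:
Hunk 1: at line 1 remove [wtpwu,qgpw] add [kfbhf,rxwhb] -> 8 lines: cvh wig kfbhf rxwhb jyw nfq jnum iqmyw
Hunk 2: at line 2 remove [kfbhf,rxwhb,jyw] add [rae,wlyx,eje] -> 8 lines: cvh wig rae wlyx eje nfq jnum iqmyw
Hunk 3: at line 2 remove [wlyx,eje,nfq] add [ter,pzp,sep] -> 8 lines: cvh wig rae ter pzp sep jnum iqmyw
Hunk 4: at line 1 remove [wig,rae] add [cvpjk,bbj,dswjy] -> 9 lines: cvh cvpjk bbj dswjy ter pzp sep jnum iqmyw
Hunk 5: at line 3 remove [ter] add [mbp] -> 9 lines: cvh cvpjk bbj dswjy mbp pzp sep jnum iqmyw
Final line count: 9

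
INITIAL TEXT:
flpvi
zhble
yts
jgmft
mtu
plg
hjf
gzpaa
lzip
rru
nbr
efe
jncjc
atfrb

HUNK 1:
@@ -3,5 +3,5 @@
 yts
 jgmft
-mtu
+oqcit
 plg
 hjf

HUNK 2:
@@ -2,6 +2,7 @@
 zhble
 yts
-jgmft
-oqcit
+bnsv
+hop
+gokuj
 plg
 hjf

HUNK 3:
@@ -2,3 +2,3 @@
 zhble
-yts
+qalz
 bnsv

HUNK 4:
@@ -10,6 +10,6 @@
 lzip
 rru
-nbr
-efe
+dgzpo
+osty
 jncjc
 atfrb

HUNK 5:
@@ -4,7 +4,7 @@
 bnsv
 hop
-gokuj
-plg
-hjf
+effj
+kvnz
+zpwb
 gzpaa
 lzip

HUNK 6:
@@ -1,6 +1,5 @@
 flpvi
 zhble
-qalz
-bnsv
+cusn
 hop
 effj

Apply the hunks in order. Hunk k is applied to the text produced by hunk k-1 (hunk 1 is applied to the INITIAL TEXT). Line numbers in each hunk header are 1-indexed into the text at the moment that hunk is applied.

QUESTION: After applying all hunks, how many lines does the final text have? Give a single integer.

Hunk 1: at line 3 remove [mtu] add [oqcit] -> 14 lines: flpvi zhble yts jgmft oqcit plg hjf gzpaa lzip rru nbr efe jncjc atfrb
Hunk 2: at line 2 remove [jgmft,oqcit] add [bnsv,hop,gokuj] -> 15 lines: flpvi zhble yts bnsv hop gokuj plg hjf gzpaa lzip rru nbr efe jncjc atfrb
Hunk 3: at line 2 remove [yts] add [qalz] -> 15 lines: flpvi zhble qalz bnsv hop gokuj plg hjf gzpaa lzip rru nbr efe jncjc atfrb
Hunk 4: at line 10 remove [nbr,efe] add [dgzpo,osty] -> 15 lines: flpvi zhble qalz bnsv hop gokuj plg hjf gzpaa lzip rru dgzpo osty jncjc atfrb
Hunk 5: at line 4 remove [gokuj,plg,hjf] add [effj,kvnz,zpwb] -> 15 lines: flpvi zhble qalz bnsv hop effj kvnz zpwb gzpaa lzip rru dgzpo osty jncjc atfrb
Hunk 6: at line 1 remove [qalz,bnsv] add [cusn] -> 14 lines: flpvi zhble cusn hop effj kvnz zpwb gzpaa lzip rru dgzpo osty jncjc atfrb
Final line count: 14

Answer: 14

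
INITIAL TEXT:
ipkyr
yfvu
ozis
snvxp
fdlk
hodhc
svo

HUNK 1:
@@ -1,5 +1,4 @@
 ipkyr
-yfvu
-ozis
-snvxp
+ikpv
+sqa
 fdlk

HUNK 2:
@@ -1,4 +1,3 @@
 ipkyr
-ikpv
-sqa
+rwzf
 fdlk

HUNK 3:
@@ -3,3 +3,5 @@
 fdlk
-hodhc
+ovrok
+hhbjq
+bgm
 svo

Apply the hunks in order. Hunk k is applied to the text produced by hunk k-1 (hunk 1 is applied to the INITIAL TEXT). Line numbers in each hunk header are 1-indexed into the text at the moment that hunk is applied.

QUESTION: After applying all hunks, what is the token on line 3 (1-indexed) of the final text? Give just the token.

Answer: fdlk

Derivation:
Hunk 1: at line 1 remove [yfvu,ozis,snvxp] add [ikpv,sqa] -> 6 lines: ipkyr ikpv sqa fdlk hodhc svo
Hunk 2: at line 1 remove [ikpv,sqa] add [rwzf] -> 5 lines: ipkyr rwzf fdlk hodhc svo
Hunk 3: at line 3 remove [hodhc] add [ovrok,hhbjq,bgm] -> 7 lines: ipkyr rwzf fdlk ovrok hhbjq bgm svo
Final line 3: fdlk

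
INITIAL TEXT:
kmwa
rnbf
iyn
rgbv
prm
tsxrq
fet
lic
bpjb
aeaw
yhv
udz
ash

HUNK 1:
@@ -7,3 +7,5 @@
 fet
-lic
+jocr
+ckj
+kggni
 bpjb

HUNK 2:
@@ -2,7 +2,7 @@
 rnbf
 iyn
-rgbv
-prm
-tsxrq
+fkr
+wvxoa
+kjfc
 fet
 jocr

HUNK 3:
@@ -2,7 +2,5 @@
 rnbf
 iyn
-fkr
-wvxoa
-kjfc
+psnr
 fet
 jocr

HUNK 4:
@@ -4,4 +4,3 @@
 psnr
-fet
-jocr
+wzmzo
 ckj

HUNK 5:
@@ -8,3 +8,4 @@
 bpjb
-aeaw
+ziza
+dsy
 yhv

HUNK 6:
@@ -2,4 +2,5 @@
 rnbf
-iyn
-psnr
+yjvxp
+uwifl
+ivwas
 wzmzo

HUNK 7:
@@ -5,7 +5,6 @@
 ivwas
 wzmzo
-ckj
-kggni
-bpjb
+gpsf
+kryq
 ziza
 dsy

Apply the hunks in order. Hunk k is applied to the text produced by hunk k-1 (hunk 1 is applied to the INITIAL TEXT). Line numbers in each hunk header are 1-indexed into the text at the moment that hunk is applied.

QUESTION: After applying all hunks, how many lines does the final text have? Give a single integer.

Hunk 1: at line 7 remove [lic] add [jocr,ckj,kggni] -> 15 lines: kmwa rnbf iyn rgbv prm tsxrq fet jocr ckj kggni bpjb aeaw yhv udz ash
Hunk 2: at line 2 remove [rgbv,prm,tsxrq] add [fkr,wvxoa,kjfc] -> 15 lines: kmwa rnbf iyn fkr wvxoa kjfc fet jocr ckj kggni bpjb aeaw yhv udz ash
Hunk 3: at line 2 remove [fkr,wvxoa,kjfc] add [psnr] -> 13 lines: kmwa rnbf iyn psnr fet jocr ckj kggni bpjb aeaw yhv udz ash
Hunk 4: at line 4 remove [fet,jocr] add [wzmzo] -> 12 lines: kmwa rnbf iyn psnr wzmzo ckj kggni bpjb aeaw yhv udz ash
Hunk 5: at line 8 remove [aeaw] add [ziza,dsy] -> 13 lines: kmwa rnbf iyn psnr wzmzo ckj kggni bpjb ziza dsy yhv udz ash
Hunk 6: at line 2 remove [iyn,psnr] add [yjvxp,uwifl,ivwas] -> 14 lines: kmwa rnbf yjvxp uwifl ivwas wzmzo ckj kggni bpjb ziza dsy yhv udz ash
Hunk 7: at line 5 remove [ckj,kggni,bpjb] add [gpsf,kryq] -> 13 lines: kmwa rnbf yjvxp uwifl ivwas wzmzo gpsf kryq ziza dsy yhv udz ash
Final line count: 13

Answer: 13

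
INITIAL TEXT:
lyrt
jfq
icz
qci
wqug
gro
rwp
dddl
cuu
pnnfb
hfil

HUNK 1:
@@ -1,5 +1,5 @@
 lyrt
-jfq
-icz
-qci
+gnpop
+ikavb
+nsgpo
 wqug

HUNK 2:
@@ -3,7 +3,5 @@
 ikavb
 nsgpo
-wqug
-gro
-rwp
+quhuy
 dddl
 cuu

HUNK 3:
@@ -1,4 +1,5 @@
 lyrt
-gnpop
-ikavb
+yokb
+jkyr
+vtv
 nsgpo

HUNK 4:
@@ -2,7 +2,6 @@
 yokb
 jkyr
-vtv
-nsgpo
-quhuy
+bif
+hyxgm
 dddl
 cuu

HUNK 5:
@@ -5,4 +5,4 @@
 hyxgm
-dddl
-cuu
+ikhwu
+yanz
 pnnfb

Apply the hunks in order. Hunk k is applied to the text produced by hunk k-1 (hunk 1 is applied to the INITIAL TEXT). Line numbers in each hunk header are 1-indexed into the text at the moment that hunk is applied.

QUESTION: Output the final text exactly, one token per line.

Hunk 1: at line 1 remove [jfq,icz,qci] add [gnpop,ikavb,nsgpo] -> 11 lines: lyrt gnpop ikavb nsgpo wqug gro rwp dddl cuu pnnfb hfil
Hunk 2: at line 3 remove [wqug,gro,rwp] add [quhuy] -> 9 lines: lyrt gnpop ikavb nsgpo quhuy dddl cuu pnnfb hfil
Hunk 3: at line 1 remove [gnpop,ikavb] add [yokb,jkyr,vtv] -> 10 lines: lyrt yokb jkyr vtv nsgpo quhuy dddl cuu pnnfb hfil
Hunk 4: at line 2 remove [vtv,nsgpo,quhuy] add [bif,hyxgm] -> 9 lines: lyrt yokb jkyr bif hyxgm dddl cuu pnnfb hfil
Hunk 5: at line 5 remove [dddl,cuu] add [ikhwu,yanz] -> 9 lines: lyrt yokb jkyr bif hyxgm ikhwu yanz pnnfb hfil

Answer: lyrt
yokb
jkyr
bif
hyxgm
ikhwu
yanz
pnnfb
hfil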